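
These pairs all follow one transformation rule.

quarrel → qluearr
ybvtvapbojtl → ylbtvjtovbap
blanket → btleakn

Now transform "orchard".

odrrcah

Each output is the input with this applied: take characters alternately from the front and the back (1st, last, 2nd, 2nd-last, ...).
Applying that to "orchard" gives "odrrcah".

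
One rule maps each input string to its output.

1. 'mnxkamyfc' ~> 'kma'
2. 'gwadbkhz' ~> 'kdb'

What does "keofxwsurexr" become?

The pattern: take characters alternately from the front and the back (1st, last, 2nd, 2nd-last, ...), then keep only the last 3 characters.
Starting from "keofxwsurexr": after the first operation, "krexoefrxuws"; after the second, "uws".

uws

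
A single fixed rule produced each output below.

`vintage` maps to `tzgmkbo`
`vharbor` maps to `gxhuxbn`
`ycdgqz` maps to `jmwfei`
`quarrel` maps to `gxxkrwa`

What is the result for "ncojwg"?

In each case the input is transformed by: move the first 2 characters to the end (rotate left by 2), then shift every letter 6 places forward in the alphabet (wrapping around).
Applying that to "ncojwg" gives "upcmti".

upcmti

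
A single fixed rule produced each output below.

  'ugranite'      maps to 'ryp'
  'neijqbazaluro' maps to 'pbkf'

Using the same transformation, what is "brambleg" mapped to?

cmr

What's happening: keep one character in every 3, starting at position 2 (positions 2nd, 5th, 8th, ...), then shift every letter 11 places forward in the alphabet (wrapping around).
On "brambleg": the first step gives "rbg", and the second then gives "cmr".
(Check on "ugranite": → "gne" → "ryp" ✓)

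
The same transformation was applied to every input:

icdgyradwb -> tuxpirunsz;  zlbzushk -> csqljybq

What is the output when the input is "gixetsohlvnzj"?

zovkjfycmeqax

Looking at the pairs, the operation is to move the first character to the end, then shift every letter 9 places backward in the alphabet (wrapping around).
So "gixetsohlvnzj" becomes "zovkjfycmeqax".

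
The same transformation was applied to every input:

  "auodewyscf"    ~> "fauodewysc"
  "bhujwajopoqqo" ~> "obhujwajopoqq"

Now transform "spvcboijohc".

cspvcboijoh

Looking at the pairs, the operation is to move the last character to the front.
Applying that to "spvcboijohc" gives "cspvcboijoh".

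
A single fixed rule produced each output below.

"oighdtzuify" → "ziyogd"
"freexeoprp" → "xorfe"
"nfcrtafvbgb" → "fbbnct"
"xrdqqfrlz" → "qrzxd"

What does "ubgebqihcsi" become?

Looking at the pairs, the operation is to keep every other character starting from the first (positions 1st, 3rd, 5th, ...), then move the last 3 characters to the front (rotate right by 3).
Working it through for "ubgebqihcsi": intermediate "ugbici", final "iciugb".

iciugb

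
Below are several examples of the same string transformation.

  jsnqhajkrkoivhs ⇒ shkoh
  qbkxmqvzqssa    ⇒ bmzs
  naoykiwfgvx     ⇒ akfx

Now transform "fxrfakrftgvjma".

The transformation: keep one character in every 3, starting at position 2 (positions 2nd, 5th, 8th, ...).
"fxrfakrftgvjma" → "xafva".

xafva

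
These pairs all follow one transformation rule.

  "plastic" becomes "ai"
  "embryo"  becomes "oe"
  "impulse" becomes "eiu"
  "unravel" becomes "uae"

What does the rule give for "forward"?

oa

Looking at the pairs, the operation is to move the last character to the front, then keep only the vowels.
Doing the same to "forward": "oa".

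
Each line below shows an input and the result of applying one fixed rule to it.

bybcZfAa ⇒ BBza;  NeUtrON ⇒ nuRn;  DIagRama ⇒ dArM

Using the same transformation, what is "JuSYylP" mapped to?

What's happening: keep every other character starting from the first (positions 1st, 3rd, 5th, ...), then flip the case of every letter.
Applying both steps to "JuSYylP": "JSyP", then "jsYp".

jsYp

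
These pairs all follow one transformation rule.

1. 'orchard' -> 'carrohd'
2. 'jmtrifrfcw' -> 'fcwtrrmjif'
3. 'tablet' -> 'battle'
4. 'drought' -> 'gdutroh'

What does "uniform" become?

Rule — sort the characters into reverse alphabetical order, then move the last 2 characters to the front (rotate right by 2).
Working it through for "uniform": intermediate "uronmif", final "ifuronm".

ifuronm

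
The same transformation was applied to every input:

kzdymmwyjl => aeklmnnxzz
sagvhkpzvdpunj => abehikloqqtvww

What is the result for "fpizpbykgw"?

In each case the input is transformed by: shift every letter 1 place forward in the alphabet (wrapping around), then sort the characters into alphabetical order.
"fpizpbykgw" → "gqjaqczlhx" → "acghjlqqxz".
(Check on "sagvhkpzvdpunj": → "tbhwilqaweqvok" → "abehikloqqtvww" ✓)

acghjlqqxz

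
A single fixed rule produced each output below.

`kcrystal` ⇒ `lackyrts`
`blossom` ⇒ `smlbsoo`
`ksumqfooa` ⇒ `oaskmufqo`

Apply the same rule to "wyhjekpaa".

The pattern: swap each adjacent pair of characters (1↔2, 3↔4, ...), then move the last 2 characters to the front (rotate right by 2).
Working it through for "wyhjekpaa": intermediate "ywjhkeapa", final "paywjhkea".
(Check on "ksumqfooa": → "skmufqooa" → "oaskmufqo" ✓)

paywjhkea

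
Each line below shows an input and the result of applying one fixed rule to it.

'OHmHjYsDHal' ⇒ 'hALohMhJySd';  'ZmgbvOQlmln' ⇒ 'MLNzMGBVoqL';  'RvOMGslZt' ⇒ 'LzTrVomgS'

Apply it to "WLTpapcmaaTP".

AtpwltPAPCMA

Each output is the input with this applied: move the last 3 characters to the front (rotate right by 3), then flip the case of every letter.
For "WLTpapcmaaTP" the result is "AtpwltPAPCMA".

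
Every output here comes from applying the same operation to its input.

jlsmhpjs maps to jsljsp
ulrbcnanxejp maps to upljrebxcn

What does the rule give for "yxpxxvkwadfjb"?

ybxjpfxdxav

Looking at the pairs, the operation is to take characters alternately from the front and the back (1st, last, 2nd, 2nd-last, ...), then delete the last 2 characters.
Applying both steps to "yxpxxvkwadfjb": "ybxjpfxdxavwk", then "ybxjpfxdxav".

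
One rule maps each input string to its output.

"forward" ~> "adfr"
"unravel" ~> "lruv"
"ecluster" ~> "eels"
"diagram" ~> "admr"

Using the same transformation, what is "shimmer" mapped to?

Looking at the pairs, the operation is to keep every other character starting from the first (positions 1st, 3rd, 5th, ...), then sort the characters into alphabetical order.
Working it through for "shimmer": intermediate "simr", final "imrs".

imrs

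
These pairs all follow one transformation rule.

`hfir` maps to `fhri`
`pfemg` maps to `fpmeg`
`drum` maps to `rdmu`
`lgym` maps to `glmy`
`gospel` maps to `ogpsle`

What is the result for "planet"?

lpnate

The transformation: swap each adjacent pair of characters (1↔2, 3↔4, ...).
Applying that to "planet" gives "lpnate".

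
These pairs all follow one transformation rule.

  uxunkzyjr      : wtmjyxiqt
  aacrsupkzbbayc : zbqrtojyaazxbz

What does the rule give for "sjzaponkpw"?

Rule — shift every letter 1 place backward in the alphabet (wrapping around), then move the first character to the end.
For "sjzaponkpw", step one produces "riyzonmjov"; step two turns that into "iyzonmjovr".

iyzonmjovr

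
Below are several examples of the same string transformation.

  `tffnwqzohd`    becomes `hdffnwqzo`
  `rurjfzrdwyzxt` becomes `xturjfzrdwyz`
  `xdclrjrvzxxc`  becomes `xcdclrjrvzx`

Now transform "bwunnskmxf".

The rule is to delete the first character, then move the last 2 characters to the front (rotate right by 2).
On "bwunnskmxf": the first step gives "wunnskmxf", and the second then gives "xfwunnskm".

xfwunnskm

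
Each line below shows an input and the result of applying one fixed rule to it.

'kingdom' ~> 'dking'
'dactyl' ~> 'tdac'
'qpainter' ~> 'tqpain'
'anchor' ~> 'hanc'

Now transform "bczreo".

rbcz

What's happening: delete the last 2 characters, then move the last character to the front.
Starting from "bczreo": after the first operation, "bczr"; after the second, "rbcz".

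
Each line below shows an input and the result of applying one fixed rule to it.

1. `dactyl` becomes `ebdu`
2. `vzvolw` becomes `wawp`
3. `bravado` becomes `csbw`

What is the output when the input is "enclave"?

fodm

The transformation: shift every letter 1 place forward in the alphabet (wrapping around), then keep only the first 4 characters.
"enclave" → "fodmbwf" → "fodm".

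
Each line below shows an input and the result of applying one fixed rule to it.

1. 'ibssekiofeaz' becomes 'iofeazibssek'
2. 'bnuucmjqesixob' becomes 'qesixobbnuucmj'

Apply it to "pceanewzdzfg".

Rule — swap the front and back halves of the string.
Doing the same to "pceanewzdzfg": "wzdzfgpceane".

wzdzfgpceane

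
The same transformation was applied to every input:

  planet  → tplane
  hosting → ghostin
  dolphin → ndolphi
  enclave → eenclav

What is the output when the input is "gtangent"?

The transformation: move the last character to the front.
For "gtangent" the result is "tgtangen".

tgtangen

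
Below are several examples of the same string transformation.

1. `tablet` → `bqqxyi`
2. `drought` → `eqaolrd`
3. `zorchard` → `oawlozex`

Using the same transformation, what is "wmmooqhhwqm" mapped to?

In each case the input is transformed by: move the last 2 characters to the front (rotate right by 2), then shift every letter 3 places backward in the alphabet (wrapping around).
Starting from "wmmooqhhwqm": after the first operation, "qmwmmooqhhw"; after the second, "njtjjllneet".

njtjjllneet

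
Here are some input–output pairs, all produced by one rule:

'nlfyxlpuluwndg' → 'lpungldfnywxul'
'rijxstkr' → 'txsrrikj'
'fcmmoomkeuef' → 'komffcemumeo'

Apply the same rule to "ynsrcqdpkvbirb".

The pattern: take characters alternately from the front and the back (1st, last, 2nd, 2nd-last, ...), then move the last 3 characters to the front (rotate right by 3).
Working it through for "ynsrcqdpkvbirb": intermediate "ybnrsirbcvqkdp", final "kdpybnrsirbcvq".
(Check on "nlfyxlpuluwndg": → "ngldfnywxullpu" → "lpungldfnywxul" ✓)

kdpybnrsirbcvq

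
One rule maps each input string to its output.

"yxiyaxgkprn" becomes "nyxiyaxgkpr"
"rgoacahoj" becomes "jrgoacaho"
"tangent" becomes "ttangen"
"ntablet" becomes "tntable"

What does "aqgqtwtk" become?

Looking at the pairs, the operation is to move the last character to the front.
"aqgqtwtk" → "kaqgqtwt".

kaqgqtwt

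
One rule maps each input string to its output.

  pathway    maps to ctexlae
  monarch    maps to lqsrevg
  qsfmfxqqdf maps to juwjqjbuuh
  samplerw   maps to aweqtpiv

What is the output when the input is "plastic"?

Each output is the input with this applied: shift every letter 4 places forward in the alphabet (wrapping around), then move the last character to the front.
Applying both steps to "plastic": "tpewxmg", then "gtpewxm".

gtpewxm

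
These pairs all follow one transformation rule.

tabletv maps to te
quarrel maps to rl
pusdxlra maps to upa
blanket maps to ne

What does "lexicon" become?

oi

Each output is the input with this applied: sort the characters into reverse alphabetical order, then keep one character in every 3, starting at position 2 (positions 2nd, 5th, 8th, ...).
Applying both steps to "lexicon": "xonliec", then "oi".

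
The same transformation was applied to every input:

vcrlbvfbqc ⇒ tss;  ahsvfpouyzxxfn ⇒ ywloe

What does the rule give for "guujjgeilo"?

What's happening: keep one character in every 3, starting at position 2 (positions 2nd, 5th, 8th, ...), then shift every letter 9 places backward in the alphabet (wrapping around).
Working it through for "guujjgeilo": intermediate "uji", final "laz".

laz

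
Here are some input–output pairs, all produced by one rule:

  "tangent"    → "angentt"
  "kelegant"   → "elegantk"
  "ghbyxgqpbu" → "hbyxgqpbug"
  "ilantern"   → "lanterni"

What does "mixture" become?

Each output is the input with this applied: move the first character to the end.
Doing the same to "mixture": "ixturem".

ixturem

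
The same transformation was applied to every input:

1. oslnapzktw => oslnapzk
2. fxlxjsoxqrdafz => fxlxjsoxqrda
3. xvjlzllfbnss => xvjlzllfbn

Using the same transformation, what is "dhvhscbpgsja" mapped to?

In each case the input is transformed by: delete the last 2 characters.
For "dhvhscbpgsja" the result is "dhvhscbpgs".

dhvhscbpgs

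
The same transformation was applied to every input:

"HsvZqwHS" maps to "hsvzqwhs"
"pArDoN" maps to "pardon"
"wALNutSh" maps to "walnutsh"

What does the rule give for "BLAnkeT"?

The transformation: convert every letter to lowercase.
"BLAnkeT" → "blanket".

blanket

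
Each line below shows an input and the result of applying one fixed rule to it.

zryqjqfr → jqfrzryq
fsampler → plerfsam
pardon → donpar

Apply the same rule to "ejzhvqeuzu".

qeuzuejzhv

Rule — swap the front and back halves of the string.
So "ejzhvqeuzu" becomes "qeuzuejzhv".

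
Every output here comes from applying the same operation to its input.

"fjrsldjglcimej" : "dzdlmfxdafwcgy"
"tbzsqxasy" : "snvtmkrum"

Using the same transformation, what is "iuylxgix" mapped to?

rcosfrac

Each output is the input with this applied: move the last character to the front, then shift every letter 6 places backward in the alphabet (wrapping around).
Applying both steps to "iuylxgix": "xiuylxgi", then "rcosfrac".
(Check on "tbzsqxasy": → "ytbzsqxas" → "snvtmkrum" ✓)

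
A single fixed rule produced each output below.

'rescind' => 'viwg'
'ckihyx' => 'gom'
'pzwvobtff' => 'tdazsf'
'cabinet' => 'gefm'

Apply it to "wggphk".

The transformation: delete the last 3 characters, then shift every letter 4 places forward in the alphabet (wrapping around).
Working it through for "wggphk": intermediate "wgg", final "akk".

akk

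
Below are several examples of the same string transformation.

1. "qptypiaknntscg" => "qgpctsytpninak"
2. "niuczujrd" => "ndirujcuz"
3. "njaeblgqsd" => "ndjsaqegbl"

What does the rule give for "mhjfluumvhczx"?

mxhzjcfhlvumu

In each case the input is transformed by: take characters alternately from the front and the back (1st, last, 2nd, 2nd-last, ...).
On "mhjfluumvhczx" that produces "mxhzjcfhlvumu".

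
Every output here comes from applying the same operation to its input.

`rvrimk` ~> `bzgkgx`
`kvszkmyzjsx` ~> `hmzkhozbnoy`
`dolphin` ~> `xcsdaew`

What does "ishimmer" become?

The rule is to move the last 2 characters to the front (rotate right by 2), then shift every letter 11 places backward in the alphabet (wrapping around).
For "ishimmer", step one produces "erishimm"; step two turns that into "tgxhwxbb".

tgxhwxbb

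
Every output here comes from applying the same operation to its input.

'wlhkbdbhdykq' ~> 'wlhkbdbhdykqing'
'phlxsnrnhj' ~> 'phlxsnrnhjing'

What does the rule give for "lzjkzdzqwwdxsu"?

lzjkzdzqwwdxsuing

Rule — append "ing".
For "lzjkzdzqwwdxsu" the result is "lzjkzdzqwwdxsuing".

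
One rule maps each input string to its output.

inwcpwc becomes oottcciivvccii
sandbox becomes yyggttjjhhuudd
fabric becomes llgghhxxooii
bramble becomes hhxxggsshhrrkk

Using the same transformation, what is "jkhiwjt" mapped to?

ppqqnnooccppzz

The pattern: double every character, then shift every letter 6 places forward in the alphabet (wrapping around).
For "jkhiwjt", step one produces "jjkkhhiiwwjjtt"; step two turns that into "ppqqnnooccppzz".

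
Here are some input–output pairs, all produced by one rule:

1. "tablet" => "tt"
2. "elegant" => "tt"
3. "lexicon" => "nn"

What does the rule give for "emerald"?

dd

The pattern: double every character, then keep only the last 2 characters.
"emerald" → "eemmeerraalldd" → "dd".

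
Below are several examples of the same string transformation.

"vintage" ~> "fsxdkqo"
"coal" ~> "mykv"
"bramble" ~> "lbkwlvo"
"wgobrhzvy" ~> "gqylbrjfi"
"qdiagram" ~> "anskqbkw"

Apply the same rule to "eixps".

Rule — shift every letter 10 places forward in the alphabet (wrapping around).
Doing the same to "eixps": "oshzc".

oshzc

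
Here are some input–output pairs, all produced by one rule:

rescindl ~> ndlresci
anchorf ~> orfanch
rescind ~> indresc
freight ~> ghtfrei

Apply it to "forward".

ardforw

Rule — move the last 3 characters to the front (rotate right by 3).
Doing the same to "forward": "ardforw".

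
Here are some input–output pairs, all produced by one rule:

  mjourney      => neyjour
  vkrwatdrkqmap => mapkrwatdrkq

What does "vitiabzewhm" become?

Rule — delete the first character, then move the last 3 characters to the front (rotate right by 3).
"vitiabzewhm" → "itiabzewhm" → "whmitiabze".
(Check on "vkrwatdrkqmap": → "krwatdrkqmap" → "mapkrwatdrkq" ✓)

whmitiabze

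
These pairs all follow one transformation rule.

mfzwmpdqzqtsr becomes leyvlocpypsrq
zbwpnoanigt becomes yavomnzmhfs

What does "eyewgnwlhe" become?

dxdvfmvkgd

The transformation: shift every letter 1 place backward in the alphabet (wrapping around).
So "eyewgnwlhe" becomes "dxdvfmvkgd".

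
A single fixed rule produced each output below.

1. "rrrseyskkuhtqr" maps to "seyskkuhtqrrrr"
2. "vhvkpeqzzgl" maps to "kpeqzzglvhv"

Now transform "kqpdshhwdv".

Each output is the input with this applied: move the first 3 characters to the end (rotate left by 3).
On "kqpdshhwdv" that produces "dshhwdvkqp".

dshhwdvkqp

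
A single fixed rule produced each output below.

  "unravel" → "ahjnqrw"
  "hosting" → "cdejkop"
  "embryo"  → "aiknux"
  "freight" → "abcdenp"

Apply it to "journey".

afjknqu

The rule is to shift every letter 4 places backward in the alphabet (wrapping around), then sort the characters into alphabetical order.
On "journey": the first step gives "fkqnjau", and the second then gives "afjknqu".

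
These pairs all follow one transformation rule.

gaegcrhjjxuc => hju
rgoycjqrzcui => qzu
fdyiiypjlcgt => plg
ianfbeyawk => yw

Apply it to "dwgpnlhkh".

hh

The rule is to keep every other character starting from the first (positions 1st, 3rd, 5th, ...), then delete the first 3 characters.
Starting from "dwgpnlhkh": after the first operation, "dgnhh"; after the second, "hh".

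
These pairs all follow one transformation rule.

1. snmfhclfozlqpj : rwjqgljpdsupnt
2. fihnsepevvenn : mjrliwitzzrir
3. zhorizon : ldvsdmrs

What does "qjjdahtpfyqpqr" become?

In each case the input is transformed by: swap each adjacent pair of characters (1↔2, 3↔4, ...), then shift every letter 4 places forward in the alphabet (wrapping around).
Applying both steps to "qjjdahtpfyqpqr": "jqdjhaptyfpqrq", then "nuhnletxcjtuvu".

nuhnletxcjtuvu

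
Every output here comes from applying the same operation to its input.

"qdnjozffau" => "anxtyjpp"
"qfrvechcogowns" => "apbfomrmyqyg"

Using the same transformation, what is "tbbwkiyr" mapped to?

dllgus

In each case the input is transformed by: delete the last 2 characters, then shift every letter 10 places forward in the alphabet (wrapping around).
For "tbbwkiyr", step one produces "tbbwki"; step two turns that into "dllgus".
(Check on "qdnjozffau": → "qdnjozff" → "anxtyjpp" ✓)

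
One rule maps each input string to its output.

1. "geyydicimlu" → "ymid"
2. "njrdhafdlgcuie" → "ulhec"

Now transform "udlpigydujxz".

zulg

Looking at the pairs, the operation is to sort the characters into reverse alphabetical order, then keep one character in every 3, starting at position 1 (positions 1st, 4th, 7th, ...).
"udlpigydujxz" → "zulg".
(Check on "njrdhafdlgcuie": → "urnljihgfeddca" → "ulhec" ✓)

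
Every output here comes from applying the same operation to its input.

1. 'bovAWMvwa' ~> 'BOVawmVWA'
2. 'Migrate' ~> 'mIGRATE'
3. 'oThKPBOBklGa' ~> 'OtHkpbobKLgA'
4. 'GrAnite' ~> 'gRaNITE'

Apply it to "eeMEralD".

Each output is the input with this applied: flip the case of every letter.
Applying that to "eeMEralD" gives "EEmeRALd".

EEmeRALd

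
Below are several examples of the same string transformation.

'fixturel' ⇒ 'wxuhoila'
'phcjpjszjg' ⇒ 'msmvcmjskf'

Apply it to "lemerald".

hudogohp

The transformation: move the first 3 characters to the end (rotate left by 3), then shift every letter 3 places forward in the alphabet (wrapping around).
Applying both steps to "lemerald": "eraldlem", then "hudogohp".
(Check on "phcjpjszjg": → "jpjszjgphc" → "msmvcmjskf" ✓)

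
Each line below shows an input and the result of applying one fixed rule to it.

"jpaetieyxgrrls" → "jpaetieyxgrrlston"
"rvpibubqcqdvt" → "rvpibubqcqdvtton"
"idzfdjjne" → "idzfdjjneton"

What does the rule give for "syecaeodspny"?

Looking at the pairs, the operation is to append "ton".
Applying that to "syecaeodspny" gives "syecaeodspnyton".

syecaeodspnyton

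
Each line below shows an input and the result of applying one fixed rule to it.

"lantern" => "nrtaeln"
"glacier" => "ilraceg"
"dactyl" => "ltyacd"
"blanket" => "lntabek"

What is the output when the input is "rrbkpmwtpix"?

The rule is to sort the characters into alphabetical order, then move the last 3 characters to the front (rotate right by 3).
Doing the same to "rrbkpmwtpix": "twxbikmpprr".

twxbikmpprr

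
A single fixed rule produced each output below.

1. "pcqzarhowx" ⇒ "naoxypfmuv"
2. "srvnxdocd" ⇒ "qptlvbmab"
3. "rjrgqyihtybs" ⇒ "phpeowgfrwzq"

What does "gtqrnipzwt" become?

In each case the input is transformed by: shift every letter 2 places backward in the alphabet (wrapping around).
"gtqrnipzwt" → "eroplgnxur".

eroplgnxur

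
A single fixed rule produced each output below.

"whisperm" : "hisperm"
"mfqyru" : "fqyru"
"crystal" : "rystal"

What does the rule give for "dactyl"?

actyl

Each output is the input with this applied: delete the first character.
For "dactyl" the result is "actyl".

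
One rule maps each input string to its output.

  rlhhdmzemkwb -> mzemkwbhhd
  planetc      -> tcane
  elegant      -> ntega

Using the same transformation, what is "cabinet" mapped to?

Each output is the input with this applied: delete the first 2 characters, then move the first 3 characters to the end (rotate left by 3).
Working it through for "cabinet": intermediate "binet", final "etbin".

etbin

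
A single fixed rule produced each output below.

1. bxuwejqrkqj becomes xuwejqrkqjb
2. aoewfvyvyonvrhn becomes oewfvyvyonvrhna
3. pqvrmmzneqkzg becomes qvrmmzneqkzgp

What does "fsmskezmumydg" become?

Rule — move the first character to the end.
Doing the same to "fsmskezmumydg": "smskezmumydgf".

smskezmumydgf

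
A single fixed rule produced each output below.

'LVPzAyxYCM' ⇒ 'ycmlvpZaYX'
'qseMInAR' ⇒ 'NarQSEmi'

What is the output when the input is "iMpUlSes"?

In each case the input is transformed by: flip the case of every letter, then move the last 3 characters to the front (rotate right by 3).
On "iMpUlSes": the first step gives "ImPuLsES", and the second then gives "sESImPuL".

sESImPuL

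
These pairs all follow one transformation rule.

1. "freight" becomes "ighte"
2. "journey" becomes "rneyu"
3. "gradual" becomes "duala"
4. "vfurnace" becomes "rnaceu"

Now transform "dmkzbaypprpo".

In each case the input is transformed by: delete the first 2 characters, then move the first character to the end.
For "dmkzbaypprpo" the result is "zbaypprpok".

zbaypprpok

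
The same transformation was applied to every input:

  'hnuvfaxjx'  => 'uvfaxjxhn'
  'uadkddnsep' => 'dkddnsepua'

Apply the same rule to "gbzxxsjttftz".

Each output is the input with this applied: move the first 2 characters to the end (rotate left by 2).
So "gbzxxsjttftz" becomes "zxxsjttftzgb".

zxxsjttftzgb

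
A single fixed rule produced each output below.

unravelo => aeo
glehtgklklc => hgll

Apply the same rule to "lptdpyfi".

The rule is to keep every other character starting from the second (positions 2nd, 4th, 6th, ...), then delete the first character.
For "lptdpyfi", step one produces "pdyi"; step two turns that into "dyi".
(Check on "glehtgklklc": → "lhgll" → "hgll" ✓)

dyi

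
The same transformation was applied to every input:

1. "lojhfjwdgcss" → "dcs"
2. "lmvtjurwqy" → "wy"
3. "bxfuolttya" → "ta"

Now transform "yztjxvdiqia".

Looking at the pairs, the operation is to keep every other character starting from the second (positions 2nd, 4th, 6th, ...), then delete the first 3 characters.
On "yztjxvdiqia": the first step gives "zjvii", and the second then gives "ii".
(Check on "lojhfjwdgcss": → "ohjdcs" → "dcs" ✓)

ii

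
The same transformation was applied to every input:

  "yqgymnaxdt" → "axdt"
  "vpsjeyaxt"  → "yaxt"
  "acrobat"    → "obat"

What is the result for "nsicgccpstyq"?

In each case the input is transformed by: keep only the last 4 characters.
On "nsicgccpstyq" that produces "styq".

styq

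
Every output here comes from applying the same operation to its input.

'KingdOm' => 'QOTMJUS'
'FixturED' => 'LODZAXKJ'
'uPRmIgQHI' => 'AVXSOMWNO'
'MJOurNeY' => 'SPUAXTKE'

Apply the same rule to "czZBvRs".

The pattern: shift every letter 6 places forward in the alphabet (wrapping around), then convert every letter to uppercase.
"czZBvRs" → "ifFHbXy" → "IFFHBXY".

IFFHBXY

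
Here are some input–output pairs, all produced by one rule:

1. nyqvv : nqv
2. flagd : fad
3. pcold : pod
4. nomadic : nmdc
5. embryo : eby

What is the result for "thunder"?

tudr

Looking at the pairs, the operation is to keep every other character starting from the first (positions 1st, 3rd, 5th, ...).
Doing the same to "thunder": "tudr".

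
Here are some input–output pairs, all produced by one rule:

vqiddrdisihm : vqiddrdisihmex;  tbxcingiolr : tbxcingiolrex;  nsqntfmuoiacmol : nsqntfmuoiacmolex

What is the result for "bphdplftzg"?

bphdplftzgex

Looking at the pairs, the operation is to append "ex".
Doing the same to "bphdplftzg": "bphdplftzgex".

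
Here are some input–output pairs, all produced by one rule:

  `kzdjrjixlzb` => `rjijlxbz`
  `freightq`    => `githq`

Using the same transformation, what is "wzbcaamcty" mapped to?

What's happening: delete the first 3 characters, then swap each adjacent pair of characters (1↔2, 3↔4, ...).
On "wzbcaamcty": the first step gives "caamcty", and the second then gives "acmatcy".
(Check on "freightq": → "ightq" → "githq" ✓)

acmatcy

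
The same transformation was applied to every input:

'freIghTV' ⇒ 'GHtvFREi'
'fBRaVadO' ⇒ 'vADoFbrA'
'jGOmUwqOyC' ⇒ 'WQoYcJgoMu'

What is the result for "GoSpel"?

PELgOs

The transformation: flip the case of every letter, then swap the front and back halves of the string.
"GoSpel" → "gOsPEL" → "PELgOs".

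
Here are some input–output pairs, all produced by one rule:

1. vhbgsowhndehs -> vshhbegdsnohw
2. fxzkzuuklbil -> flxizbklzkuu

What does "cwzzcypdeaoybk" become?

ckwbzyzocayepd

Rule — take characters alternately from the front and the back (1st, last, 2nd, 2nd-last, ...).
For "cwzzcypdeaoybk" the result is "ckwbzyzocayepd".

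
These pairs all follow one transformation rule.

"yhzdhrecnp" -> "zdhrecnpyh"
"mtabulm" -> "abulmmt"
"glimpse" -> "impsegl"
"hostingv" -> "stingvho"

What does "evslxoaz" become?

In each case the input is transformed by: move the first 2 characters to the end (rotate left by 2).
On "evslxoaz" that produces "slxoazev".

slxoazev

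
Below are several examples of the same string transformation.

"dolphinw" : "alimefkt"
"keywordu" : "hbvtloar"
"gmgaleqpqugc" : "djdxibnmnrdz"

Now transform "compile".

The rule is to shift every letter 3 places backward in the alphabet (wrapping around).
On "compile" that produces "zljmfib".

zljmfib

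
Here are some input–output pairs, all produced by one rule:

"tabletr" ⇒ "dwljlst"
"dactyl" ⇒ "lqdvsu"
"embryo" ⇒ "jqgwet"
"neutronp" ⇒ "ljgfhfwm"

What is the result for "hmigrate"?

yjslwzea

In each case the input is transformed by: shift every letter 8 places backward in the alphabet (wrapping around), then move the first 3 characters to the end (rotate left by 3).
"hmigrate" → "zeayjslw" → "yjslwzea".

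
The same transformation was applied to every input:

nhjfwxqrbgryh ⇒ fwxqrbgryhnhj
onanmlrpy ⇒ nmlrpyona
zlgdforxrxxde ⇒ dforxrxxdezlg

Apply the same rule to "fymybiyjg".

The transformation: move the first 3 characters to the end (rotate left by 3).
On "fymybiyjg" that produces "ybiyjgfym".

ybiyjgfym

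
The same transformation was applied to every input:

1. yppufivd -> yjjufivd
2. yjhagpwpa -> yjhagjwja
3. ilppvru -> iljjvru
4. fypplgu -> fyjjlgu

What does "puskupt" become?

In each case the input is transformed by: replace every "p" with "j".
On "puskupt" that produces "juskujt".

juskujt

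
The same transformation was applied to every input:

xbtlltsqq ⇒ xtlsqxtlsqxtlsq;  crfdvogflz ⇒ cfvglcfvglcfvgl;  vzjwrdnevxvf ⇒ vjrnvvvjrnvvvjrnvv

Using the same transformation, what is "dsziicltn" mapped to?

dzilndzilndziln

The transformation: keep every other character starting from the first (positions 1st, 3rd, 5th, ...), then write the whole string 3 times in a row.
On "dsziicltn": the first step gives "dziln", and the second then gives "dzilndzilndziln".
(Check on "crfdvogflz": → "cfvgl" → "cfvglcfvglcfvgl" ✓)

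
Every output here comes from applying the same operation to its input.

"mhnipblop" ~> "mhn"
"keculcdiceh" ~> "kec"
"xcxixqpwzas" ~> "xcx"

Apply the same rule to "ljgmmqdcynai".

The rule is to keep only the first 3 characters.
"ljgmmqdcynai" → "ljg".

ljg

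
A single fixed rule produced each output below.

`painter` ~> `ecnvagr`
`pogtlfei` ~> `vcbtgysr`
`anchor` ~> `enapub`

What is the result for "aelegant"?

gnryrtna

The rule is to move the last character to the front, then shift every letter 13 places forward in the alphabet (wrapping around) — i.e. ROT13.
Starting from "aelegant": after the first operation, "taelegan"; after the second, "gnryrtna".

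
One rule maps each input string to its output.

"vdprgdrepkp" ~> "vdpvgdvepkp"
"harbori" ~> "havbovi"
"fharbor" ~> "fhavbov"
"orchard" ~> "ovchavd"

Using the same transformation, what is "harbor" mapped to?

The rule is to replace every "r" with "v".
For "harbor" the result is "havbov".

havbov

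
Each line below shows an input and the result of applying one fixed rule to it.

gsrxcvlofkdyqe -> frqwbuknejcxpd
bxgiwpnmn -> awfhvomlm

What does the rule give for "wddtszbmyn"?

The pattern: shift every letter 1 place backward in the alphabet (wrapping around).
"wddtszbmyn" → "vccsryalxm".

vccsryalxm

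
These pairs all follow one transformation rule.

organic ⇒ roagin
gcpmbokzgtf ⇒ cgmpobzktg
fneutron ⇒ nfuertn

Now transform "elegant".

legena

Rule — swap each adjacent pair of characters (1↔2, 3↔4, ...), then delete the last character.
For "elegant" the result is "legena".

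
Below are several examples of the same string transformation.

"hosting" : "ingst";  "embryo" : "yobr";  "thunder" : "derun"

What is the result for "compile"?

ilemp

Rule — delete the first 2 characters, then move the first 2 characters to the end (rotate left by 2).
Applying that to "compile" gives "ilemp".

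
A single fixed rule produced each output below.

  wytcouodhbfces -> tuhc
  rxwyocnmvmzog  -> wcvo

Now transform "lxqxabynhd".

Each output is the input with this applied: keep one character in every 3, starting at position 3 (positions 3rd, 6th, 9th, ...).
On "lxqxabynhd" that produces "qbh".

qbh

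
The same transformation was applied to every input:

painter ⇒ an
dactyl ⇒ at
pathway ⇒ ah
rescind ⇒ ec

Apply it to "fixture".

The rule is to keep every other character starting from the second (positions 2nd, 4th, 6th, ...), then delete the last character.
Working it through for "fixture": intermediate "itr", final "it".
(Check on "dactyl": → "atl" → "at" ✓)

it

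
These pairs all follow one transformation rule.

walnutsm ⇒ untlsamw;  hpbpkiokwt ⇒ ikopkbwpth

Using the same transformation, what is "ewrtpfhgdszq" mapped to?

hfgpdtsrzwqe

What's happening: take characters alternately from the front and the back (1st, last, 2nd, 2nd-last, ...), then reverse the string.
Working it through for "ewrtpfhgdszq": intermediate "eqwzrstdpgfh", final "hfgpdtsrzwqe".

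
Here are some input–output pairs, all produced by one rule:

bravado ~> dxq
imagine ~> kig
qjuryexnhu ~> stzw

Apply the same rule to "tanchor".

vet

In each case the input is transformed by: shift every letter 2 places forward in the alphabet (wrapping around), then keep one character in every 3, starting at position 1 (positions 1st, 4th, 7th, ...).
Working it through for "tanchor": intermediate "vcpejqt", final "vet".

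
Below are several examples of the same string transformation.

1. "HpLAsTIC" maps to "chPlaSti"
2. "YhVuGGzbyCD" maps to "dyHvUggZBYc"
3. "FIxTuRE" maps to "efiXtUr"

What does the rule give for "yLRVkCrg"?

GYlrvKcR

In each case the input is transformed by: move the last character to the front, then flip the case of every letter.
So "yLRVkCrg" becomes "GYlrvKcR".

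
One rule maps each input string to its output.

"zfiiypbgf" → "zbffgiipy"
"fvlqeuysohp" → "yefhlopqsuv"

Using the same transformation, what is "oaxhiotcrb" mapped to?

xabchioort

Looking at the pairs, the operation is to sort the characters into alphabetical order, then move the last character to the front.
Doing the same to "oaxhiotcrb": "xabchioort".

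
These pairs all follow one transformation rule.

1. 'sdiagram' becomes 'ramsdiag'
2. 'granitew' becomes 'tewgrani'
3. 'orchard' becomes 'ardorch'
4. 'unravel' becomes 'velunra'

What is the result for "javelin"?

The pattern: move the last 3 characters to the front (rotate right by 3).
On "javelin" that produces "linjave".

linjave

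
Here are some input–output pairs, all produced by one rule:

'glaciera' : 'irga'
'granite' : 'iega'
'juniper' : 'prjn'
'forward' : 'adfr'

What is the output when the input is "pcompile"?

plpo

The pattern: keep every other character starting from the first (positions 1st, 3rd, 5th, ...), then move the last 2 characters to the front (rotate right by 2).
Starting from "pcompile": after the first operation, "popl"; after the second, "plpo".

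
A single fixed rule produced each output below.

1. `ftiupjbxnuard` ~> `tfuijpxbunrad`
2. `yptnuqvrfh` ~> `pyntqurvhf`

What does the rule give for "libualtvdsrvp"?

Rule — swap each adjacent pair of characters (1↔2, 3↔4, ...).
So "libualtvdsrvp" becomes "ilublavtsdvrp".

ilublavtsdvrp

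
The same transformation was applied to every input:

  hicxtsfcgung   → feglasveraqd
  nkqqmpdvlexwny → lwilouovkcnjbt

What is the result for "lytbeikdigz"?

jxwergzbcig

The pattern: take characters alternately from the front and the back (1st, last, 2nd, 2nd-last, ...), then shift every letter 2 places backward in the alphabet (wrapping around).
On "lytbeikdigz" that produces "jxwergzbcig".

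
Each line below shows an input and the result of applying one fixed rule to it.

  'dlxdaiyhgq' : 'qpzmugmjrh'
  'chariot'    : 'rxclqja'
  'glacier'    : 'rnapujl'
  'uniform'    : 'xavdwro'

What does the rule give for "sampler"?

The pattern: shift every letter 9 places forward in the alphabet (wrapping around), then move the last 3 characters to the front (rotate right by 3).
"sampler" → "bjvyuna" → "unabjvy".
(Check on "chariot": → "lqjarxc" → "rxclqja" ✓)

unabjvy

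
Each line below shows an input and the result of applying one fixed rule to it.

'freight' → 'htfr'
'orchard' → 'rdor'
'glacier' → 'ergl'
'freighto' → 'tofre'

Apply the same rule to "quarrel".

Rule — move the last 2 characters to the front (rotate right by 2), then delete the last 3 characters.
Doing the same to "quarrel": "elqu".

elqu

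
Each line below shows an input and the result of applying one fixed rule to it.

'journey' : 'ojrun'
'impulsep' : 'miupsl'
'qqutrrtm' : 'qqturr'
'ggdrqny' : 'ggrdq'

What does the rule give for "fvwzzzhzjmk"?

The pattern: delete the last 2 characters, then swap each adjacent pair of characters (1↔2, 3↔4, ...).
Starting from "fvwzzzhzjmk": after the first operation, "fvwzzzhzj"; after the second, "vfzwzzzhj".

vfzwzzzhj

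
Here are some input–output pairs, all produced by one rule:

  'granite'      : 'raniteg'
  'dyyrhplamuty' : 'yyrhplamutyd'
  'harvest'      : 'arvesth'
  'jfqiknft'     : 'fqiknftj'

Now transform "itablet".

Each output is the input with this applied: move the first character to the end.
For "itablet" the result is "tableti".

tableti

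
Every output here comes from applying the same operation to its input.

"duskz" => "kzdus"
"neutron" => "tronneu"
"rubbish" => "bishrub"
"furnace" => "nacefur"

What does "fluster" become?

Rule — move the first 3 characters to the end (rotate left by 3).
On "fluster" that produces "sterflu".

sterflu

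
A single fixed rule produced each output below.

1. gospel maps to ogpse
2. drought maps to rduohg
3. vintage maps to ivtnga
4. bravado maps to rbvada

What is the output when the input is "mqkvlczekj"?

qmvkclezk

Looking at the pairs, the operation is to delete the last character, then swap each adjacent pair of characters (1↔2, 3↔4, ...).
"mqkvlczekj" → "mqkvlczek" → "qmvkclezk".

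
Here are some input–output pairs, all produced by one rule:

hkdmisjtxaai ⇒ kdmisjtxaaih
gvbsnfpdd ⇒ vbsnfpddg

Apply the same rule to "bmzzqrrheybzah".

Each output is the input with this applied: move the first character to the end.
Doing the same to "bmzzqrrheybzah": "mzzqrrheybzahb".

mzzqrrheybzahb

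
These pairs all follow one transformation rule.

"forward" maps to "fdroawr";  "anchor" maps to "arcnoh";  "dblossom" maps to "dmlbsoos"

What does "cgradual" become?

Rule — move the last character to the front, then swap each adjacent pair of characters (1↔2, 3↔4, ...).
On "cgradual": the first step gives "lcgradua", and the second then gives "clrgdaau".

clrgdaau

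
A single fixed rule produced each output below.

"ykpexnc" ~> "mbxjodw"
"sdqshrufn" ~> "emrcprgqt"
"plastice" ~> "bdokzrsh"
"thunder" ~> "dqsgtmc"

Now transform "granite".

The pattern: move the last 2 characters to the front (rotate right by 2), then shift every letter 1 place backward in the alphabet (wrapping around).
"granite" → "tegrani" → "sdfqzmh".

sdfqzmh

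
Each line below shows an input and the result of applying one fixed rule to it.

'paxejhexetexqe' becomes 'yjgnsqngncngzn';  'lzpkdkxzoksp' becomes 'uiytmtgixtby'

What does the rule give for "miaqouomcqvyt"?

The rule is to shift every letter 9 places forward in the alphabet (wrapping around).
So "miaqouomcqvyt" becomes "vrjzxdxvlzehc".

vrjzxdxvlzehc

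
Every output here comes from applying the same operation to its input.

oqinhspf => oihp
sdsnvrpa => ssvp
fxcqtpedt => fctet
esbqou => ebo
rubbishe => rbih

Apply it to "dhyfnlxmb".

Rule — keep every other character starting from the first (positions 1st, 3rd, 5th, ...).
So "dhyfnlxmb" becomes "dynxb".

dynxb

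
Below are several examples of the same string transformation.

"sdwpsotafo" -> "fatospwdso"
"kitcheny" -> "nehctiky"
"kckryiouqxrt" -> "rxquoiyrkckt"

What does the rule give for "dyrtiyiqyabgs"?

What's happening: reverse the string, then move the first character to the end.
For "dyrtiyiqyabgs", step one produces "sgbayqiyitryd"; step two turns that into "gbayqiyitryds".
(Check on "kitcheny": → "ynehctik" → "nehctiky" ✓)

gbayqiyitryds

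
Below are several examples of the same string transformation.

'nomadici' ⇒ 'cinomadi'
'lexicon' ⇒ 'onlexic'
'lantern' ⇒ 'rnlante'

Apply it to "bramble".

lebramb

The pattern: move the last 2 characters to the front (rotate right by 2).
So "bramble" becomes "lebramb".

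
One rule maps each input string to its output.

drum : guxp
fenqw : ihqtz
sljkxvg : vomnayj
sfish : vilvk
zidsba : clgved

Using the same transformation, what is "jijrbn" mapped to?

Rule — shift every letter 3 places forward in the alphabet (wrapping around).
"jijrbn" → "mlmueq".

mlmueq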